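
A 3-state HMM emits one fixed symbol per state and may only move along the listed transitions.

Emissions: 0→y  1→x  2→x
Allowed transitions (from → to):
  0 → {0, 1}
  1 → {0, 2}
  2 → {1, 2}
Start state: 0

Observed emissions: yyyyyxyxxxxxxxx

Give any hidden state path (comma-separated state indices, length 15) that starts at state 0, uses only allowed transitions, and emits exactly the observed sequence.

  0: obs=y cand={0} pick 0 [start]
  1: obs=y cand={0} pick 0 [0->0 ok]
  2: obs=y cand={0} pick 0 [0->0 ok]
  3: obs=y cand={0} pick 0 [0->0 ok]
  4: obs=y cand={0} pick 0 [0->0 ok]
  5: obs=x cand={1,2} pick 1 [0->1 ok]
  6: obs=y cand={0} pick 0 [1->0 ok]
  7: obs=x cand={1,2} pick 1 [0->1 ok]
  8: obs=x cand={1,2} pick 2 [1->2 ok]
  9: obs=x cand={1,2} pick 2 [2->2 ok]
  10: obs=x cand={1,2} pick 2 [2->2 ok]
  11: obs=x cand={1,2} pick 2 [2->2 ok]
  12: obs=x cand={1,2} pick 1 [2->1 ok]
  13: obs=x cand={1,2} pick 2 [1->2 ok]
  14: obs=x cand={1,2} pick 2 [2->2 ok]

0,0,0,0,0,1,0,1,2,2,2,2,1,2,2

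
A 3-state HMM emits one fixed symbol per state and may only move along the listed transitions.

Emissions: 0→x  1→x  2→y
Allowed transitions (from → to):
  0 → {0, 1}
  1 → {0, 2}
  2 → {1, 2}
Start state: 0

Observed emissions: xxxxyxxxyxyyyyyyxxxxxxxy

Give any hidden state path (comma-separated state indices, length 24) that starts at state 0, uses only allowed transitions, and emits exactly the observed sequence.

0,1,0,1,2,1,0,1,2,1,2,2,2,2,2,2,1,0,0,0,0,0,1,2

  0: obs=x cand={0,1} pick 0 [start]
  1: obs=x cand={0,1} pick 1 [0->1 ok]
  2: obs=x cand={0,1} pick 0 [1->0 ok]
  3: obs=x cand={0,1} pick 1 [0->1 ok]
  4: obs=y cand={2} pick 2 [1->2 ok]
  5: obs=x cand={0,1} pick 1 [2->1 ok]
  6: obs=x cand={0,1} pick 0 [1->0 ok]
  7: obs=x cand={0,1} pick 1 [0->1 ok]
  8: obs=y cand={2} pick 2 [1->2 ok]
  9: obs=x cand={0,1} pick 1 [2->1 ok]
  10: obs=y cand={2} pick 2 [1->2 ok]
  11: obs=y cand={2} pick 2 [2->2 ok]
  12: obs=y cand={2} pick 2 [2->2 ok]
  13: obs=y cand={2} pick 2 [2->2 ok]
  14: obs=y cand={2} pick 2 [2->2 ok]
  15: obs=y cand={2} pick 2 [2->2 ok]
  16: obs=x cand={0,1} pick 1 [2->1 ok]
  17: obs=x cand={0,1} pick 0 [1->0 ok]
  18: obs=x cand={0,1} pick 0 [0->0 ok]
  19: obs=x cand={0,1} pick 0 [0->0 ok]
  20: obs=x cand={0,1} pick 0 [0->0 ok]
  21: obs=x cand={0,1} pick 0 [0->0 ok]
  22: obs=x cand={0,1} pick 1 [0->1 ok]
  23: obs=y cand={2} pick 2 [1->2 ok]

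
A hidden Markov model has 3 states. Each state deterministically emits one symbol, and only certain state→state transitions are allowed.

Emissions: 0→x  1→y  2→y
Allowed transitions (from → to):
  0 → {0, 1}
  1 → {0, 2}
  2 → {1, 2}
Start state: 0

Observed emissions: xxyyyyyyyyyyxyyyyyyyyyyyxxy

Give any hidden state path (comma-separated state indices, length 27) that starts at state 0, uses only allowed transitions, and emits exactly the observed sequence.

  [0] x  {0}  => 0  start
  [1] x  {0}  => 0  0->0 ok
  [2] y  {1,2}  => 1  0->1 ok
  [3] y  {1,2}  => 2  1->2 ok
  [4] y  {1,2}  => 1  2->1 ok
  [5] y  {1,2}  => 2  1->2 ok
  [6] y  {1,2}  => 1  2->1 ok
  [7] y  {1,2}  => 2  1->2 ok
  [8] y  {1,2}  => 2  2->2 ok
  [9] y  {1,2}  => 1  2->1 ok
  [10] y  {1,2}  => 2  1->2 ok
  [11] y  {1,2}  => 1  2->1 ok
  [12] x  {0}  => 0  1->0 ok
  [13] y  {1,2}  => 1  0->1 ok
  [14] y  {1,2}  => 2  1->2 ok
  [15] y  {1,2}  => 1  2->1 ok
  [16] y  {1,2}  => 2  1->2 ok
  [17] y  {1,2}  => 2  2->2 ok
  [18] y  {1,2}  => 2  2->2 ok
  [19] y  {1,2}  => 1  2->1 ok
  [20] y  {1,2}  => 2  1->2 ok
  [21] y  {1,2}  => 1  2->1 ok
  [22] y  {1,2}  => 2  1->2 ok
  [23] y  {1,2}  => 1  2->1 ok
  [24] x  {0}  => 0  1->0 ok
  [25] x  {0}  => 0  0->0 ok
  [26] y  {1,2}  => 1  0->1 ok

0,0,1,2,1,2,1,2,2,1,2,1,0,1,2,1,2,2,2,1,2,1,2,1,0,0,1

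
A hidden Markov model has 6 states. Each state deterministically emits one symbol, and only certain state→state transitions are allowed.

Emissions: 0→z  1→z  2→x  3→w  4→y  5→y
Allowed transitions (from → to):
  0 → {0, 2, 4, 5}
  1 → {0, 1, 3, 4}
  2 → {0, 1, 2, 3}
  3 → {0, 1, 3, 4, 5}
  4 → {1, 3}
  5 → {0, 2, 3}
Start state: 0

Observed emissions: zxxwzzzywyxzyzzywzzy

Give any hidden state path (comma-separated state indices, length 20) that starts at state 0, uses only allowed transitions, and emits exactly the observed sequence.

  0: obs=z cand={0,1} pick 0 [start]
  1: obs=x cand={2} pick 2 [0->2 ok]
  2: obs=x cand={2} pick 2 [2->2 ok]
  3: obs=w cand={3} pick 3 [2->3 ok]
  4: obs=z cand={0,1} pick 1 [3->1 ok]
  5: obs=z cand={0,1} pick 1 [1->1 ok]
  6: obs=z cand={0,1} pick 0 [1->0 ok]
  7: obs=y cand={4,5} pick 4 [0->4 ok]
  8: obs=w cand={3} pick 3 [4->3 ok]
  9: obs=y cand={4,5} pick 5 [3->5 ok]
  10: obs=x cand={2} pick 2 [5->2 ok]
  11: obs=z cand={0,1} pick 1 [2->1 ok]
  12: obs=y cand={4,5} pick 4 [1->4 ok]
  13: obs=z cand={0,1} pick 1 [4->1 ok]
  14: obs=z cand={0,1} pick 0 [1->0 ok]
  15: obs=y cand={4,5} pick 4 [0->4 ok]
  16: obs=w cand={3} pick 3 [4->3 ok]
  17: obs=z cand={0,1} pick 1 [3->1 ok]
  18: obs=z cand={0,1} pick 0 [1->0 ok]
  19: obs=y cand={4,5} pick 4 [0->4 ok]

0,2,2,3,1,1,0,4,3,5,2,1,4,1,0,4,3,1,0,4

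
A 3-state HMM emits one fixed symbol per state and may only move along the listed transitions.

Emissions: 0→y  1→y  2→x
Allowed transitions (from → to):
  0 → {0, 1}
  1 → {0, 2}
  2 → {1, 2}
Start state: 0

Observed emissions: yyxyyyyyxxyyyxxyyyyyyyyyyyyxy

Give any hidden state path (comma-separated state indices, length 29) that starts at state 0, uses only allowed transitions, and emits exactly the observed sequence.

  pos 0: y in {0,1}, choose 0; start
  pos 1: y in {0,1}, choose 1; 0->1 ok
  pos 2: x in {2}, choose 2; 1->2 ok
  pos 3: y in {0,1}, choose 1; 2->1 ok
  pos 4: y in {0,1}, choose 0; 1->0 ok
  pos 5: y in {0,1}, choose 0; 0->0 ok
  pos 6: y in {0,1}, choose 0; 0->0 ok
  pos 7: y in {0,1}, choose 1; 0->1 ok
  pos 8: x in {2}, choose 2; 1->2 ok
  pos 9: x in {2}, choose 2; 2->2 ok
  pos 10: y in {0,1}, choose 1; 2->1 ok
  pos 11: y in {0,1}, choose 0; 1->0 ok
  pos 12: y in {0,1}, choose 1; 0->1 ok
  pos 13: x in {2}, choose 2; 1->2 ok
  pos 14: x in {2}, choose 2; 2->2 ok
  pos 15: y in {0,1}, choose 1; 2->1 ok
  pos 16: y in {0,1}, choose 0; 1->0 ok
  pos 17: y in {0,1}, choose 1; 0->1 ok
  pos 18: y in {0,1}, choose 0; 1->0 ok
  pos 19: y in {0,1}, choose 0; 0->0 ok
  pos 20: y in {0,1}, choose 0; 0->0 ok
  pos 21: y in {0,1}, choose 0; 0->0 ok
  pos 22: y in {0,1}, choose 0; 0->0 ok
  pos 23: y in {0,1}, choose 1; 0->1 ok
  pos 24: y in {0,1}, choose 0; 1->0 ok
  pos 25: y in {0,1}, choose 0; 0->0 ok
  pos 26: y in {0,1}, choose 1; 0->1 ok
  pos 27: x in {2}, choose 2; 1->2 ok
  pos 28: y in {0,1}, choose 1; 2->1 ok

0,1,2,1,0,0,0,1,2,2,1,0,1,2,2,1,0,1,0,0,0,0,0,1,0,0,1,2,1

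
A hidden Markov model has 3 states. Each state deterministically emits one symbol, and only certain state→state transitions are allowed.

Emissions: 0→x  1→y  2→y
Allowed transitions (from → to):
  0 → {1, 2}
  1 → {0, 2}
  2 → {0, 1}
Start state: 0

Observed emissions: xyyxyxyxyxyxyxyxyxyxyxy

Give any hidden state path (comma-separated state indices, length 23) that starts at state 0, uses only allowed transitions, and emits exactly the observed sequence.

  0: obs=x cand={0} pick 0 [start]
  1: obs=y cand={1,2} pick 2 [0->2 ok]
  2: obs=y cand={1,2} pick 1 [2->1 ok]
  3: obs=x cand={0} pick 0 [1->0 ok]
  4: obs=y cand={1,2} pick 1 [0->1 ok]
  5: obs=x cand={0} pick 0 [1->0 ok]
  6: obs=y cand={1,2} pick 2 [0->2 ok]
  7: obs=x cand={0} pick 0 [2->0 ok]
  8: obs=y cand={1,2} pick 1 [0->1 ok]
  9: obs=x cand={0} pick 0 [1->0 ok]
  10: obs=y cand={1,2} pick 1 [0->1 ok]
  11: obs=x cand={0} pick 0 [1->0 ok]
  12: obs=y cand={1,2} pick 2 [0->2 ok]
  13: obs=x cand={0} pick 0 [2->0 ok]
  14: obs=y cand={1,2} pick 2 [0->2 ok]
  15: obs=x cand={0} pick 0 [2->0 ok]
  16: obs=y cand={1,2} pick 2 [0->2 ok]
  17: obs=x cand={0} pick 0 [2->0 ok]
  18: obs=y cand={1,2} pick 2 [0->2 ok]
  19: obs=x cand={0} pick 0 [2->0 ok]
  20: obs=y cand={1,2} pick 2 [0->2 ok]
  21: obs=x cand={0} pick 0 [2->0 ok]
  22: obs=y cand={1,2} pick 2 [0->2 ok]

0,2,1,0,1,0,2,0,1,0,1,0,2,0,2,0,2,0,2,0,2,0,2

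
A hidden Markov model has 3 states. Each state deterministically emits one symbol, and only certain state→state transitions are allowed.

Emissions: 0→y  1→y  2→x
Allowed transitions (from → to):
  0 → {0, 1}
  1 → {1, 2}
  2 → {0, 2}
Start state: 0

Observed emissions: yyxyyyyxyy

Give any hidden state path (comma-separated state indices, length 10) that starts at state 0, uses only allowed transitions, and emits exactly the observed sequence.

  [0] y  {0,1}  => 0  start
  [1] y  {0,1}  => 1  0->1 ok
  [2] x  {2}  => 2  1->2 ok
  [3] y  {0,1}  => 0  2->0 ok
  [4] y  {0,1}  => 0  0->0 ok
  [5] y  {0,1}  => 1  0->1 ok
  [6] y  {0,1}  => 1  1->1 ok
  [7] x  {2}  => 2  1->2 ok
  [8] y  {0,1}  => 0  2->0 ok
  [9] y  {0,1}  => 1  0->1 ok

0,1,2,0,0,1,1,2,0,1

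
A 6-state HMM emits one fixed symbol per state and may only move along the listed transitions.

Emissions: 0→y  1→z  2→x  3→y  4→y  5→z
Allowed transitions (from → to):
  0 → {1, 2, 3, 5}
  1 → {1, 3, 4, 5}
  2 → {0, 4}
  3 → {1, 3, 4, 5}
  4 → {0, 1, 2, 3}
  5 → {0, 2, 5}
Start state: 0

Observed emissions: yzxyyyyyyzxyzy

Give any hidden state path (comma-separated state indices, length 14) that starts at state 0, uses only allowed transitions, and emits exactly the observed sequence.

  t0 'y' -> {0,3,4}, take 0 (start)
  t1 'z' -> {1,5}, take 5 (0->5 ok)
  t2 'x' -> {2}, take 2 (5->2 ok)
  t3 'y' -> {0,3,4}, take 0 (2->0 ok)
  t4 'y' -> {0,3,4}, take 3 (0->3 ok)
  t5 'y' -> {0,3,4}, take 4 (3->4 ok)
  t6 'y' -> {0,3,4}, take 3 (4->3 ok)
  t7 'y' -> {0,3,4}, take 3 (3->3 ok)
  t8 'y' -> {0,3,4}, take 3 (3->3 ok)
  t9 'z' -> {1,5}, take 5 (3->5 ok)
  t10 'x' -> {2}, take 2 (5->2 ok)
  t11 'y' -> {0,3,4}, take 0 (2->0 ok)
  t12 'z' -> {1,5}, take 1 (0->1 ok)
  t13 'y' -> {0,3,4}, take 3 (1->3 ok)

0,5,2,0,3,4,3,3,3,5,2,0,1,3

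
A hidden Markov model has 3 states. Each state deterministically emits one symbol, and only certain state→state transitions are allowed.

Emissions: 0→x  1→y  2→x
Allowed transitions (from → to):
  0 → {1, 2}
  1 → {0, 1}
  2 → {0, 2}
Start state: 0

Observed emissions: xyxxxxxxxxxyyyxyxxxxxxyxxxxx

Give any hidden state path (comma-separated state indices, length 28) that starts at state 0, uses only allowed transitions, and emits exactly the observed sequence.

  [0] x  {0,2}  => 0  start
  [1] y  {1}  => 1  0->1 ok
  [2] x  {0,2}  => 0  1->0 ok
  [3] x  {0,2}  => 2  0->2 ok
  [4] x  {0,2}  => 0  2->0 ok
  [5] x  {0,2}  => 2  0->2 ok
  [6] x  {0,2}  => 2  2->2 ok
  [7] x  {0,2}  => 2  2->2 ok
  [8] x  {0,2}  => 2  2->2 ok
  [9] x  {0,2}  => 2  2->2 ok
  [10] x  {0,2}  => 0  2->0 ok
  [11] y  {1}  => 1  0->1 ok
  [12] y  {1}  => 1  1->1 ok
  [13] y  {1}  => 1  1->1 ok
  [14] x  {0,2}  => 0  1->0 ok
  [15] y  {1}  => 1  0->1 ok
  [16] x  {0,2}  => 0  1->0 ok
  [17] x  {0,2}  => 2  0->2 ok
  [18] x  {0,2}  => 0  2->0 ok
  [19] x  {0,2}  => 2  0->2 ok
  [20] x  {0,2}  => 2  2->2 ok
  [21] x  {0,2}  => 0  2->0 ok
  [22] y  {1}  => 1  0->1 ok
  [23] x  {0,2}  => 0  1->0 ok
  [24] x  {0,2}  => 2  0->2 ok
  [25] x  {0,2}  => 2  2->2 ok
  [26] x  {0,2}  => 2  2->2 ok
  [27] x  {0,2}  => 2  2->2 ok

0,1,0,2,0,2,2,2,2,2,0,1,1,1,0,1,0,2,0,2,2,0,1,0,2,2,2,2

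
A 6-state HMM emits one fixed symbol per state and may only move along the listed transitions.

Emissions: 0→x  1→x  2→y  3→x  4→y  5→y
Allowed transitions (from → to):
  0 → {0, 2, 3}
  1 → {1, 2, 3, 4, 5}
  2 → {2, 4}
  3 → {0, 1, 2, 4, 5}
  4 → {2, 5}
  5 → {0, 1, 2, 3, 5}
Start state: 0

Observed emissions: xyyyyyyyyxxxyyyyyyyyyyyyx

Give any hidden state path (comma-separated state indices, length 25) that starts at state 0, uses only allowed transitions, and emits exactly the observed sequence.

0,2,4,2,2,2,2,4,5,1,1,1,4,5,2,2,2,4,2,4,2,2,4,5,1

  pos 0: x in {0,1,3}, choose 0; start
  pos 1: y in {2,4,5}, choose 2; 0->2 ok
  pos 2: y in {2,4,5}, choose 4; 2->4 ok
  pos 3: y in {2,4,5}, choose 2; 4->2 ok
  pos 4: y in {2,4,5}, choose 2; 2->2 ok
  pos 5: y in {2,4,5}, choose 2; 2->2 ok
  pos 6: y in {2,4,5}, choose 2; 2->2 ok
  pos 7: y in {2,4,5}, choose 4; 2->4 ok
  pos 8: y in {2,4,5}, choose 5; 4->5 ok
  pos 9: x in {0,1,3}, choose 1; 5->1 ok
  pos 10: x in {0,1,3}, choose 1; 1->1 ok
  pos 11: x in {0,1,3}, choose 1; 1->1 ok
  pos 12: y in {2,4,5}, choose 4; 1->4 ok
  pos 13: y in {2,4,5}, choose 5; 4->5 ok
  pos 14: y in {2,4,5}, choose 2; 5->2 ok
  pos 15: y in {2,4,5}, choose 2; 2->2 ok
  pos 16: y in {2,4,5}, choose 2; 2->2 ok
  pos 17: y in {2,4,5}, choose 4; 2->4 ok
  pos 18: y in {2,4,5}, choose 2; 4->2 ok
  pos 19: y in {2,4,5}, choose 4; 2->4 ok
  pos 20: y in {2,4,5}, choose 2; 4->2 ok
  pos 21: y in {2,4,5}, choose 2; 2->2 ok
  pos 22: y in {2,4,5}, choose 4; 2->4 ok
  pos 23: y in {2,4,5}, choose 5; 4->5 ok
  pos 24: x in {0,1,3}, choose 1; 5->1 ok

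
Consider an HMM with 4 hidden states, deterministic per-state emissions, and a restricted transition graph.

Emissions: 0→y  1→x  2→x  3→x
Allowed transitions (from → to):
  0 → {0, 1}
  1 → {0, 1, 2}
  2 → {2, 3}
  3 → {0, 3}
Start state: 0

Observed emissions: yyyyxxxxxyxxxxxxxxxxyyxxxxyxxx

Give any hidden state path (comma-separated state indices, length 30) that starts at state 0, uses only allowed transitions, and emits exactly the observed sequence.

  t0 'y' -> {0}, take 0 (start)
  t1 'y' -> {0}, take 0 (0->0 ok)
  t2 'y' -> {0}, take 0 (0->0 ok)
  t3 'y' -> {0}, take 0 (0->0 ok)
  t4 'x' -> {1,2,3}, take 1 (0->1 ok)
  t5 'x' -> {1,2,3}, take 1 (1->1 ok)
  t6 'x' -> {1,2,3}, take 2 (1->2 ok)
  t7 'x' -> {1,2,3}, take 2 (2->2 ok)
  t8 'x' -> {1,2,3}, take 3 (2->3 ok)
  t9 'y' -> {0}, take 0 (3->0 ok)
  t10 'x' -> {1,2,3}, take 1 (0->1 ok)
  t11 'x' -> {1,2,3}, take 1 (1->1 ok)
  t12 'x' -> {1,2,3}, take 2 (1->2 ok)
  t13 'x' -> {1,2,3}, take 3 (2->3 ok)
  t14 'x' -> {1,2,3}, take 3 (3->3 ok)
  t15 'x' -> {1,2,3}, take 3 (3->3 ok)
  t16 'x' -> {1,2,3}, take 3 (3->3 ok)
  t17 'x' -> {1,2,3}, take 3 (3->3 ok)
  t18 'x' -> {1,2,3}, take 3 (3->3 ok)
  t19 'x' -> {1,2,3}, take 3 (3->3 ok)
  t20 'y' -> {0}, take 0 (3->0 ok)
  t21 'y' -> {0}, take 0 (0->0 ok)
  t22 'x' -> {1,2,3}, take 1 (0->1 ok)
  t23 'x' -> {1,2,3}, take 2 (1->2 ok)
  t24 'x' -> {1,2,3}, take 3 (2->3 ok)
  t25 'x' -> {1,2,3}, take 3 (3->3 ok)
  t26 'y' -> {0}, take 0 (3->0 ok)
  t27 'x' -> {1,2,3}, take 1 (0->1 ok)
  t28 'x' -> {1,2,3}, take 1 (1->1 ok)
  t29 'x' -> {1,2,3}, take 1 (1->1 ok)

0,0,0,0,1,1,2,2,3,0,1,1,2,3,3,3,3,3,3,3,0,0,1,2,3,3,0,1,1,1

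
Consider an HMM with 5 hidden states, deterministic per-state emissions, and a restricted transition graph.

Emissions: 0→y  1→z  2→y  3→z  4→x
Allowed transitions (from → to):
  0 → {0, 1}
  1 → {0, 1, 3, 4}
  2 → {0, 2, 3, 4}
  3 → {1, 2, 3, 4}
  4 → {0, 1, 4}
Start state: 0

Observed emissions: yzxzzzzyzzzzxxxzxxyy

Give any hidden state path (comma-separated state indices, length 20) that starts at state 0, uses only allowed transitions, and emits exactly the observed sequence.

  pos 0: y in {0,2}, choose 0; start
  pos 1: z in {1,3}, choose 1; 0->1 ok
  pos 2: x in {4}, choose 4; 1->4 ok
  pos 3: z in {1,3}, choose 1; 4->1 ok
  pos 4: z in {1,3}, choose 3; 1->3 ok
  pos 5: z in {1,3}, choose 1; 3->1 ok
  pos 6: z in {1,3}, choose 1; 1->1 ok
  pos 7: y in {0,2}, choose 0; 1->0 ok
  pos 8: z in {1,3}, choose 1; 0->1 ok
  pos 9: z in {1,3}, choose 3; 1->3 ok
  pos 10: z in {1,3}, choose 3; 3->3 ok
  pos 11: z in {1,3}, choose 1; 3->1 ok
  pos 12: x in {4}, choose 4; 1->4 ok
  pos 13: x in {4}, choose 4; 4->4 ok
  pos 14: x in {4}, choose 4; 4->4 ok
  pos 15: z in {1,3}, choose 1; 4->1 ok
  pos 16: x in {4}, choose 4; 1->4 ok
  pos 17: x in {4}, choose 4; 4->4 ok
  pos 18: y in {0,2}, choose 0; 4->0 ok
  pos 19: y in {0,2}, choose 0; 0->0 ok

0,1,4,1,3,1,1,0,1,3,3,1,4,4,4,1,4,4,0,0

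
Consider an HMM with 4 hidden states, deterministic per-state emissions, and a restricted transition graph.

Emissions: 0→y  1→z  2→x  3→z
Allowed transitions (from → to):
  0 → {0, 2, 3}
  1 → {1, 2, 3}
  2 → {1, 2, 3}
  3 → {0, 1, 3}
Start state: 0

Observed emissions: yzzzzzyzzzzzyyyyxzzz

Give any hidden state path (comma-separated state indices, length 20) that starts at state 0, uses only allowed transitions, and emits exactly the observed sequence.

0,3,1,1,1,3,0,3,3,3,1,3,0,0,0,0,2,3,3,3

  pos 0: y in {0}, choose 0; start
  pos 1: z in {1,3}, choose 3; 0->3 ok
  pos 2: z in {1,3}, choose 1; 3->1 ok
  pos 3: z in {1,3}, choose 1; 1->1 ok
  pos 4: z in {1,3}, choose 1; 1->1 ok
  pos 5: z in {1,3}, choose 3; 1->3 ok
  pos 6: y in {0}, choose 0; 3->0 ok
  pos 7: z in {1,3}, choose 3; 0->3 ok
  pos 8: z in {1,3}, choose 3; 3->3 ok
  pos 9: z in {1,3}, choose 3; 3->3 ok
  pos 10: z in {1,3}, choose 1; 3->1 ok
  pos 11: z in {1,3}, choose 3; 1->3 ok
  pos 12: y in {0}, choose 0; 3->0 ok
  pos 13: y in {0}, choose 0; 0->0 ok
  pos 14: y in {0}, choose 0; 0->0 ok
  pos 15: y in {0}, choose 0; 0->0 ok
  pos 16: x in {2}, choose 2; 0->2 ok
  pos 17: z in {1,3}, choose 3; 2->3 ok
  pos 18: z in {1,3}, choose 3; 3->3 ok
  pos 19: z in {1,3}, choose 3; 3->3 ok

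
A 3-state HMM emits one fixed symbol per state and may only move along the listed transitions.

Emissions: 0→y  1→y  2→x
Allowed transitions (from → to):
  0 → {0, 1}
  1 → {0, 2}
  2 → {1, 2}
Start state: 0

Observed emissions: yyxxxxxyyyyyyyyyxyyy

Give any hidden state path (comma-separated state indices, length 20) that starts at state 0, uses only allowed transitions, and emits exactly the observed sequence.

0,1,2,2,2,2,2,1,0,1,0,0,1,0,0,1,2,1,0,0

  [0] y  {0,1}  => 0  start
  [1] y  {0,1}  => 1  0->1 ok
  [2] x  {2}  => 2  1->2 ok
  [3] x  {2}  => 2  2->2 ok
  [4] x  {2}  => 2  2->2 ok
  [5] x  {2}  => 2  2->2 ok
  [6] x  {2}  => 2  2->2 ok
  [7] y  {0,1}  => 1  2->1 ok
  [8] y  {0,1}  => 0  1->0 ok
  [9] y  {0,1}  => 1  0->1 ok
  [10] y  {0,1}  => 0  1->0 ok
  [11] y  {0,1}  => 0  0->0 ok
  [12] y  {0,1}  => 1  0->1 ok
  [13] y  {0,1}  => 0  1->0 ok
  [14] y  {0,1}  => 0  0->0 ok
  [15] y  {0,1}  => 1  0->1 ok
  [16] x  {2}  => 2  1->2 ok
  [17] y  {0,1}  => 1  2->1 ok
  [18] y  {0,1}  => 0  1->0 ok
  [19] y  {0,1}  => 0  0->0 ok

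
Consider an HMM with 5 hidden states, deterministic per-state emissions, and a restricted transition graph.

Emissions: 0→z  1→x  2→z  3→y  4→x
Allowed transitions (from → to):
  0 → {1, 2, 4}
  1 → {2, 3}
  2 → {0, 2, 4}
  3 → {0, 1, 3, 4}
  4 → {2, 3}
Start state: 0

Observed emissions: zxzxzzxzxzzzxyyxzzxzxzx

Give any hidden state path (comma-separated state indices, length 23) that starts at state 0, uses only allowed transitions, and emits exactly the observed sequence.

0,4,2,4,2,0,1,2,4,2,2,2,4,3,3,1,2,0,4,2,4,2,4

  pos 0: z in {0,2}, choose 0; start
  pos 1: x in {1,4}, choose 4; 0->4 ok
  pos 2: z in {0,2}, choose 2; 4->2 ok
  pos 3: x in {1,4}, choose 4; 2->4 ok
  pos 4: z in {0,2}, choose 2; 4->2 ok
  pos 5: z in {0,2}, choose 0; 2->0 ok
  pos 6: x in {1,4}, choose 1; 0->1 ok
  pos 7: z in {0,2}, choose 2; 1->2 ok
  pos 8: x in {1,4}, choose 4; 2->4 ok
  pos 9: z in {0,2}, choose 2; 4->2 ok
  pos 10: z in {0,2}, choose 2; 2->2 ok
  pos 11: z in {0,2}, choose 2; 2->2 ok
  pos 12: x in {1,4}, choose 4; 2->4 ok
  pos 13: y in {3}, choose 3; 4->3 ok
  pos 14: y in {3}, choose 3; 3->3 ok
  pos 15: x in {1,4}, choose 1; 3->1 ok
  pos 16: z in {0,2}, choose 2; 1->2 ok
  pos 17: z in {0,2}, choose 0; 2->0 ok
  pos 18: x in {1,4}, choose 4; 0->4 ok
  pos 19: z in {0,2}, choose 2; 4->2 ok
  pos 20: x in {1,4}, choose 4; 2->4 ok
  pos 21: z in {0,2}, choose 2; 4->2 ok
  pos 22: x in {1,4}, choose 4; 2->4 ok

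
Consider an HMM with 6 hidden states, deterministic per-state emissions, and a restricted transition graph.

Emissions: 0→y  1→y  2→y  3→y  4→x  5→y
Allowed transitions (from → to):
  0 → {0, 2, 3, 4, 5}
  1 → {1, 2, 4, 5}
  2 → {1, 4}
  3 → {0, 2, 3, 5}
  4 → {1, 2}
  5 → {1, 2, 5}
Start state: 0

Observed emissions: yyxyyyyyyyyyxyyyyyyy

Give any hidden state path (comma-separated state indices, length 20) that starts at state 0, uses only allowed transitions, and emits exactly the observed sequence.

0,2,4,1,1,5,5,5,2,1,5,2,4,1,1,1,5,1,2,1

  0: obs=y cand={0,1,2,3,5} pick 0 [start]
  1: obs=y cand={0,1,2,3,5} pick 2 [0->2 ok]
  2: obs=x cand={4} pick 4 [2->4 ok]
  3: obs=y cand={0,1,2,3,5} pick 1 [4->1 ok]
  4: obs=y cand={0,1,2,3,5} pick 1 [1->1 ok]
  5: obs=y cand={0,1,2,3,5} pick 5 [1->5 ok]
  6: obs=y cand={0,1,2,3,5} pick 5 [5->5 ok]
  7: obs=y cand={0,1,2,3,5} pick 5 [5->5 ok]
  8: obs=y cand={0,1,2,3,5} pick 2 [5->2 ok]
  9: obs=y cand={0,1,2,3,5} pick 1 [2->1 ok]
  10: obs=y cand={0,1,2,3,5} pick 5 [1->5 ok]
  11: obs=y cand={0,1,2,3,5} pick 2 [5->2 ok]
  12: obs=x cand={4} pick 4 [2->4 ok]
  13: obs=y cand={0,1,2,3,5} pick 1 [4->1 ok]
  14: obs=y cand={0,1,2,3,5} pick 1 [1->1 ok]
  15: obs=y cand={0,1,2,3,5} pick 1 [1->1 ok]
  16: obs=y cand={0,1,2,3,5} pick 5 [1->5 ok]
  17: obs=y cand={0,1,2,3,5} pick 1 [5->1 ok]
  18: obs=y cand={0,1,2,3,5} pick 2 [1->2 ok]
  19: obs=y cand={0,1,2,3,5} pick 1 [2->1 ok]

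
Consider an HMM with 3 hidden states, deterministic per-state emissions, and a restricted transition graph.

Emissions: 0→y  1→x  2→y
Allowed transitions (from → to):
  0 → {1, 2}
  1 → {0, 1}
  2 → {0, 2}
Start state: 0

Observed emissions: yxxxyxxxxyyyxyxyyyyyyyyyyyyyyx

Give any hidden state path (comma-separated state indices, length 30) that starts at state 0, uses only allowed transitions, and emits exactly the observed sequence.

  t0 'y' -> {0,2}, take 0 (start)
  t1 'x' -> {1}, take 1 (0->1 ok)
  t2 'x' -> {1}, take 1 (1->1 ok)
  t3 'x' -> {1}, take 1 (1->1 ok)
  t4 'y' -> {0,2}, take 0 (1->0 ok)
  t5 'x' -> {1}, take 1 (0->1 ok)
  t6 'x' -> {1}, take 1 (1->1 ok)
  t7 'x' -> {1}, take 1 (1->1 ok)
  t8 'x' -> {1}, take 1 (1->1 ok)
  t9 'y' -> {0,2}, take 0 (1->0 ok)
  t10 'y' -> {0,2}, take 2 (0->2 ok)
  t11 'y' -> {0,2}, take 0 (2->0 ok)
  t12 'x' -> {1}, take 1 (0->1 ok)
  t13 'y' -> {0,2}, take 0 (1->0 ok)
  t14 'x' -> {1}, take 1 (0->1 ok)
  t15 'y' -> {0,2}, take 0 (1->0 ok)
  t16 'y' -> {0,2}, take 2 (0->2 ok)
  t17 'y' -> {0,2}, take 2 (2->2 ok)
  t18 'y' -> {0,2}, take 2 (2->2 ok)
  t19 'y' -> {0,2}, take 2 (2->2 ok)
  t20 'y' -> {0,2}, take 2 (2->2 ok)
  t21 'y' -> {0,2}, take 0 (2->0 ok)
  t22 'y' -> {0,2}, take 2 (0->2 ok)
  t23 'y' -> {0,2}, take 0 (2->0 ok)
  t24 'y' -> {0,2}, take 2 (0->2 ok)
  t25 'y' -> {0,2}, take 0 (2->0 ok)
  t26 'y' -> {0,2}, take 2 (0->2 ok)
  t27 'y' -> {0,2}, take 2 (2->2 ok)
  t28 'y' -> {0,2}, take 0 (2->0 ok)
  t29 'x' -> {1}, take 1 (0->1 ok)

0,1,1,1,0,1,1,1,1,0,2,0,1,0,1,0,2,2,2,2,2,0,2,0,2,0,2,2,0,1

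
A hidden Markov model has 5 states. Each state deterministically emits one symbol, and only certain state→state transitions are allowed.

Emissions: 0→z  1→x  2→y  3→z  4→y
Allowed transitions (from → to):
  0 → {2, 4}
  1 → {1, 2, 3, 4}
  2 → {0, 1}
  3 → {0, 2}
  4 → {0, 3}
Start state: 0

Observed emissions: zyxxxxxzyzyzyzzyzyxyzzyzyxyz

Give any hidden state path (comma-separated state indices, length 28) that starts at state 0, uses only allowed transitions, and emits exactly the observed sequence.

  0: obs=z cand={0,3} pick 0 [start]
  1: obs=y cand={2,4} pick 2 [0->2 ok]
  2: obs=x cand={1} pick 1 [2->1 ok]
  3: obs=x cand={1} pick 1 [1->1 ok]
  4: obs=x cand={1} pick 1 [1->1 ok]
  5: obs=x cand={1} pick 1 [1->1 ok]
  6: obs=x cand={1} pick 1 [1->1 ok]
  7: obs=z cand={0,3} pick 3 [1->3 ok]
  8: obs=y cand={2,4} pick 2 [3->2 ok]
  9: obs=z cand={0,3} pick 0 [2->0 ok]
  10: obs=y cand={2,4} pick 2 [0->2 ok]
  11: obs=z cand={0,3} pick 0 [2->0 ok]
  12: obs=y cand={2,4} pick 4 [0->4 ok]
  13: obs=z cand={0,3} pick 3 [4->3 ok]
  14: obs=z cand={0,3} pick 0 [3->0 ok]
  15: obs=y cand={2,4} pick 4 [0->4 ok]
  16: obs=z cand={0,3} pick 3 [4->3 ok]
  17: obs=y cand={2,4} pick 2 [3->2 ok]
  18: obs=x cand={1} pick 1 [2->1 ok]
  19: obs=y cand={2,4} pick 4 [1->4 ok]
  20: obs=z cand={0,3} pick 3 [4->3 ok]
  21: obs=z cand={0,3} pick 0 [3->0 ok]
  22: obs=y cand={2,4} pick 4 [0->4 ok]
  23: obs=z cand={0,3} pick 3 [4->3 ok]
  24: obs=y cand={2,4} pick 2 [3->2 ok]
  25: obs=x cand={1} pick 1 [2->1 ok]
  26: obs=y cand={2,4} pick 4 [1->4 ok]
  27: obs=z cand={0,3} pick 0 [4->0 ok]

0,2,1,1,1,1,1,3,2,0,2,0,4,3,0,4,3,2,1,4,3,0,4,3,2,1,4,0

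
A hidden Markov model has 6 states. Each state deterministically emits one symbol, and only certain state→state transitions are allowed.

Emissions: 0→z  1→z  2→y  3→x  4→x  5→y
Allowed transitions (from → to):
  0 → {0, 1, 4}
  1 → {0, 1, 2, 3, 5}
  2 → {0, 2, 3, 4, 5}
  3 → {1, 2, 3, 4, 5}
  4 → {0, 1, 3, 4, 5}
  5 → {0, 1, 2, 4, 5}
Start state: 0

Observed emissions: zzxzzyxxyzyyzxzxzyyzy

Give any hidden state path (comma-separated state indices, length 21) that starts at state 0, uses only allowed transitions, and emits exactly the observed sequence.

  t0 'z' -> {0,1}, take 0 (start)
  t1 'z' -> {0,1}, take 0 (0->0 ok)
  t2 'x' -> {3,4}, take 4 (0->4 ok)
  t3 'z' -> {0,1}, take 0 (4->0 ok)
  t4 'z' -> {0,1}, take 1 (0->1 ok)
  t5 'y' -> {2,5}, take 5 (1->5 ok)
  t6 'x' -> {3,4}, take 4 (5->4 ok)
  t7 'x' -> {3,4}, take 3 (4->3 ok)
  t8 'y' -> {2,5}, take 5 (3->5 ok)
  t9 'z' -> {0,1}, take 1 (5->1 ok)
  t10 'y' -> {2,5}, take 2 (1->2 ok)
  t11 'y' -> {2,5}, take 5 (2->5 ok)
  t12 'z' -> {0,1}, take 0 (5->0 ok)
  t13 'x' -> {3,4}, take 4 (0->4 ok)
  t14 'z' -> {0,1}, take 0 (4->0 ok)
  t15 'x' -> {3,4}, take 4 (0->4 ok)
  t16 'z' -> {0,1}, take 1 (4->1 ok)
  t17 'y' -> {2,5}, take 2 (1->2 ok)
  t18 'y' -> {2,5}, take 5 (2->5 ok)
  t19 'z' -> {0,1}, take 1 (5->1 ok)
  t20 'y' -> {2,5}, take 2 (1->2 ok)

0,0,4,0,1,5,4,3,5,1,2,5,0,4,0,4,1,2,5,1,2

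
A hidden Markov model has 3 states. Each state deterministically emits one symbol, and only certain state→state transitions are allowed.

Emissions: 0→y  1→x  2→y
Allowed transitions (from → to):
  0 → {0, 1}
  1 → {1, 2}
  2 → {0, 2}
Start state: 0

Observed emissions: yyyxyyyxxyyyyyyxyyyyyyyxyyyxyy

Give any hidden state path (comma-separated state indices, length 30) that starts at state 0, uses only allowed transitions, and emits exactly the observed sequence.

  0: obs=y cand={0,2} pick 0 [start]
  1: obs=y cand={0,2} pick 0 [0->0 ok]
  2: obs=y cand={0,2} pick 0 [0->0 ok]
  3: obs=x cand={1} pick 1 [0->1 ok]
  4: obs=y cand={0,2} pick 2 [1->2 ok]
  5: obs=y cand={0,2} pick 0 [2->0 ok]
  6: obs=y cand={0,2} pick 0 [0->0 ok]
  7: obs=x cand={1} pick 1 [0->1 ok]
  8: obs=x cand={1} pick 1 [1->1 ok]
  9: obs=y cand={0,2} pick 2 [1->2 ok]
  10: obs=y cand={0,2} pick 2 [2->2 ok]
  11: obs=y cand={0,2} pick 2 [2->2 ok]
  12: obs=y cand={0,2} pick 0 [2->0 ok]
  13: obs=y cand={0,2} pick 0 [0->0 ok]
  14: obs=y cand={0,2} pick 0 [0->0 ok]
  15: obs=x cand={1} pick 1 [0->1 ok]
  16: obs=y cand={0,2} pick 2 [1->2 ok]
  17: obs=y cand={0,2} pick 2 [2->2 ok]
  18: obs=y cand={0,2} pick 2 [2->2 ok]
  19: obs=y cand={0,2} pick 0 [2->0 ok]
  20: obs=y cand={0,2} pick 0 [0->0 ok]
  21: obs=y cand={0,2} pick 0 [0->0 ok]
  22: obs=y cand={0,2} pick 0 [0->0 ok]
  23: obs=x cand={1} pick 1 [0->1 ok]
  24: obs=y cand={0,2} pick 2 [1->2 ok]
  25: obs=y cand={0,2} pick 2 [2->2 ok]
  26: obs=y cand={0,2} pick 0 [2->0 ok]
  27: obs=x cand={1} pick 1 [0->1 ok]
  28: obs=y cand={0,2} pick 2 [1->2 ok]
  29: obs=y cand={0,2} pick 0 [2->0 ok]

0,0,0,1,2,0,0,1,1,2,2,2,0,0,0,1,2,2,2,0,0,0,0,1,2,2,0,1,2,0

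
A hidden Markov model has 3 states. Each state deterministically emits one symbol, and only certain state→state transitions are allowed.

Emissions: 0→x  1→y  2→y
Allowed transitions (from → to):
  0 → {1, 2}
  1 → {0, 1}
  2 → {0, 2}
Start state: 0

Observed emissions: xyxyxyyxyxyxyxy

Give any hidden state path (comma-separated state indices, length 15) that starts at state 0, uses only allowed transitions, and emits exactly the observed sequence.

  0: obs=x cand={0} pick 0 [start]
  1: obs=y cand={1,2} pick 1 [0->1 ok]
  2: obs=x cand={0} pick 0 [1->0 ok]
  3: obs=y cand={1,2} pick 1 [0->1 ok]
  4: obs=x cand={0} pick 0 [1->0 ok]
  5: obs=y cand={1,2} pick 1 [0->1 ok]
  6: obs=y cand={1,2} pick 1 [1->1 ok]
  7: obs=x cand={0} pick 0 [1->0 ok]
  8: obs=y cand={1,2} pick 1 [0->1 ok]
  9: obs=x cand={0} pick 0 [1->0 ok]
  10: obs=y cand={1,2} pick 1 [0->1 ok]
  11: obs=x cand={0} pick 0 [1->0 ok]
  12: obs=y cand={1,2} pick 2 [0->2 ok]
  13: obs=x cand={0} pick 0 [2->0 ok]
  14: obs=y cand={1,2} pick 1 [0->1 ok]

0,1,0,1,0,1,1,0,1,0,1,0,2,0,1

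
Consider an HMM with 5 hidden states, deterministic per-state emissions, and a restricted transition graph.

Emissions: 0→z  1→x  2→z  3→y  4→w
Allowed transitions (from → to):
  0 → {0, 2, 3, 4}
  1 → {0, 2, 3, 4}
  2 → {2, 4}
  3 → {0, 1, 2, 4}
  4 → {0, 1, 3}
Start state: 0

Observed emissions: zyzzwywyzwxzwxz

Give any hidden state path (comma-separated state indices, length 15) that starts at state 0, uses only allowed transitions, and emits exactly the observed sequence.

  0: obs=z cand={0,2} pick 0 [start]
  1: obs=y cand={3} pick 3 [0->3 ok]
  2: obs=z cand={0,2} pick 0 [3->0 ok]
  3: obs=z cand={0,2} pick 2 [0->2 ok]
  4: obs=w cand={4} pick 4 [2->4 ok]
  5: obs=y cand={3} pick 3 [4->3 ok]
  6: obs=w cand={4} pick 4 [3->4 ok]
  7: obs=y cand={3} pick 3 [4->3 ok]
  8: obs=z cand={0,2} pick 2 [3->2 ok]
  9: obs=w cand={4} pick 4 [2->4 ok]
  10: obs=x cand={1} pick 1 [4->1 ok]
  11: obs=z cand={0,2} pick 0 [1->0 ok]
  12: obs=w cand={4} pick 4 [0->4 ok]
  13: obs=x cand={1} pick 1 [4->1 ok]
  14: obs=z cand={0,2} pick 2 [1->2 ok]

0,3,0,2,4,3,4,3,2,4,1,0,4,1,2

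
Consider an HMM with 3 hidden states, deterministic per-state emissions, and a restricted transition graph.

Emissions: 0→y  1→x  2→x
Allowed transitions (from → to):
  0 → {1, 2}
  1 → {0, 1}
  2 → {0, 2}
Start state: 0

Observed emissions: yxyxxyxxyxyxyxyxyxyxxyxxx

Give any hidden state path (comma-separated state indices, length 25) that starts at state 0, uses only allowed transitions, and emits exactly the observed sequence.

0,2,0,1,1,0,2,2,0,2,0,2,0,1,0,1,0,2,0,1,1,0,1,1,1

  t0 'y' -> {0}, take 0 (start)
  t1 'x' -> {1,2}, take 2 (0->2 ok)
  t2 'y' -> {0}, take 0 (2->0 ok)
  t3 'x' -> {1,2}, take 1 (0->1 ok)
  t4 'x' -> {1,2}, take 1 (1->1 ok)
  t5 'y' -> {0}, take 0 (1->0 ok)
  t6 'x' -> {1,2}, take 2 (0->2 ok)
  t7 'x' -> {1,2}, take 2 (2->2 ok)
  t8 'y' -> {0}, take 0 (2->0 ok)
  t9 'x' -> {1,2}, take 2 (0->2 ok)
  t10 'y' -> {0}, take 0 (2->0 ok)
  t11 'x' -> {1,2}, take 2 (0->2 ok)
  t12 'y' -> {0}, take 0 (2->0 ok)
  t13 'x' -> {1,2}, take 1 (0->1 ok)
  t14 'y' -> {0}, take 0 (1->0 ok)
  t15 'x' -> {1,2}, take 1 (0->1 ok)
  t16 'y' -> {0}, take 0 (1->0 ok)
  t17 'x' -> {1,2}, take 2 (0->2 ok)
  t18 'y' -> {0}, take 0 (2->0 ok)
  t19 'x' -> {1,2}, take 1 (0->1 ok)
  t20 'x' -> {1,2}, take 1 (1->1 ok)
  t21 'y' -> {0}, take 0 (1->0 ok)
  t22 'x' -> {1,2}, take 1 (0->1 ok)
  t23 'x' -> {1,2}, take 1 (1->1 ok)
  t24 'x' -> {1,2}, take 1 (1->1 ok)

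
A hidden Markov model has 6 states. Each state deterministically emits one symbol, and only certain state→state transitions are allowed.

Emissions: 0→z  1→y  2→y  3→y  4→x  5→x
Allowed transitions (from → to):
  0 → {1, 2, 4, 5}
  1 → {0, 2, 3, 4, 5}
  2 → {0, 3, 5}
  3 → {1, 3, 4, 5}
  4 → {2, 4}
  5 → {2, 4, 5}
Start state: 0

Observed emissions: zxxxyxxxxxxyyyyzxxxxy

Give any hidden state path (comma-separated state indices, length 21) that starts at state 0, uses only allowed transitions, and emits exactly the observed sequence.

  0: obs=z cand={0} pick 0 [start]
  1: obs=x cand={4,5} pick 4 [0->4 ok]
  2: obs=x cand={4,5} pick 4 [4->4 ok]
  3: obs=x cand={4,5} pick 4 [4->4 ok]
  4: obs=y cand={1,2,3} pick 2 [4->2 ok]
  5: obs=x cand={4,5} pick 5 [2->5 ok]
  6: obs=x cand={4,5} pick 5 [5->5 ok]
  7: obs=x cand={4,5} pick 5 [5->5 ok]
  8: obs=x cand={4,5} pick 4 [5->4 ok]
  9: obs=x cand={4,5} pick 4 [4->4 ok]
  10: obs=x cand={4,5} pick 4 [4->4 ok]
  11: obs=y cand={1,2,3} pick 2 [4->2 ok]
  12: obs=y cand={1,2,3} pick 3 [2->3 ok]
  13: obs=y cand={1,2,3} pick 1 [3->1 ok]
  14: obs=y cand={1,2,3} pick 2 [1->2 ok]
  15: obs=z cand={0} pick 0 [2->0 ok]
  16: obs=x cand={4,5} pick 5 [0->5 ok]
  17: obs=x cand={4,5} pick 4 [5->4 ok]
  18: obs=x cand={4,5} pick 4 [4->4 ok]
  19: obs=x cand={4,5} pick 4 [4->4 ok]
  20: obs=y cand={1,2,3} pick 2 [4->2 ok]

0,4,4,4,2,5,5,5,4,4,4,2,3,1,2,0,5,4,4,4,2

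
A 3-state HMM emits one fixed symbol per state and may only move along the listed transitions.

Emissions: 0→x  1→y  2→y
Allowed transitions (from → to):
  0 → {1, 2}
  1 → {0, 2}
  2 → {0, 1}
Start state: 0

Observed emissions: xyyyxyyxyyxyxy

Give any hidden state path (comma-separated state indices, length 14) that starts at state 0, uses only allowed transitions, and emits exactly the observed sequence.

  t0 'x' -> {0}, take 0 (start)
  t1 'y' -> {1,2}, take 1 (0->1 ok)
  t2 'y' -> {1,2}, take 2 (1->2 ok)
  t3 'y' -> {1,2}, take 1 (2->1 ok)
  t4 'x' -> {0}, take 0 (1->0 ok)
  t5 'y' -> {1,2}, take 2 (0->2 ok)
  t6 'y' -> {1,2}, take 1 (2->1 ok)
  t7 'x' -> {0}, take 0 (1->0 ok)
  t8 'y' -> {1,2}, take 1 (0->1 ok)
  t9 'y' -> {1,2}, take 2 (1->2 ok)
  t10 'x' -> {0}, take 0 (2->0 ok)
  t11 'y' -> {1,2}, take 2 (0->2 ok)
  t12 'x' -> {0}, take 0 (2->0 ok)
  t13 'y' -> {1,2}, take 2 (0->2 ok)

0,1,2,1,0,2,1,0,1,2,0,2,0,2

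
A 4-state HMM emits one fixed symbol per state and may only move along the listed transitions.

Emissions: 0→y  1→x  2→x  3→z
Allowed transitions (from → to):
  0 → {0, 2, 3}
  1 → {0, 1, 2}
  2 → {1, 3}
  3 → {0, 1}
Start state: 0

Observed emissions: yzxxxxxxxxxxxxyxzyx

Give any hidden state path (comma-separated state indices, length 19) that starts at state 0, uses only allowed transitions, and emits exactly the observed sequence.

0,3,1,2,1,1,2,1,1,1,2,1,1,1,0,2,3,0,2

  t0 'y' -> {0}, take 0 (start)
  t1 'z' -> {3}, take 3 (0->3 ok)
  t2 'x' -> {1,2}, take 1 (3->1 ok)
  t3 'x' -> {1,2}, take 2 (1->2 ok)
  t4 'x' -> {1,2}, take 1 (2->1 ok)
  t5 'x' -> {1,2}, take 1 (1->1 ok)
  t6 'x' -> {1,2}, take 2 (1->2 ok)
  t7 'x' -> {1,2}, take 1 (2->1 ok)
  t8 'x' -> {1,2}, take 1 (1->1 ok)
  t9 'x' -> {1,2}, take 1 (1->1 ok)
  t10 'x' -> {1,2}, take 2 (1->2 ok)
  t11 'x' -> {1,2}, take 1 (2->1 ok)
  t12 'x' -> {1,2}, take 1 (1->1 ok)
  t13 'x' -> {1,2}, take 1 (1->1 ok)
  t14 'y' -> {0}, take 0 (1->0 ok)
  t15 'x' -> {1,2}, take 2 (0->2 ok)
  t16 'z' -> {3}, take 3 (2->3 ok)
  t17 'y' -> {0}, take 0 (3->0 ok)
  t18 'x' -> {1,2}, take 2 (0->2 ok)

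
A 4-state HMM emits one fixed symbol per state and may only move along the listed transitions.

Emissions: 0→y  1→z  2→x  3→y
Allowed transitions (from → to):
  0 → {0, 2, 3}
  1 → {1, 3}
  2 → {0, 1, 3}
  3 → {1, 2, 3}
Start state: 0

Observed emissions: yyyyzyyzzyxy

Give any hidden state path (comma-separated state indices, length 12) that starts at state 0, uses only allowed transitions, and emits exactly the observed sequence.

  0: obs=y cand={0,3} pick 0 [start]
  1: obs=y cand={0,3} pick 0 [0->0 ok]
  2: obs=y cand={0,3} pick 0 [0->0 ok]
  3: obs=y cand={0,3} pick 3 [0->3 ok]
  4: obs=z cand={1} pick 1 [3->1 ok]
  5: obs=y cand={0,3} pick 3 [1->3 ok]
  6: obs=y cand={0,3} pick 3 [3->3 ok]
  7: obs=z cand={1} pick 1 [3->1 ok]
  8: obs=z cand={1} pick 1 [1->1 ok]
  9: obs=y cand={0,3} pick 3 [1->3 ok]
  10: obs=x cand={2} pick 2 [3->2 ok]
  11: obs=y cand={0,3} pick 3 [2->3 ok]

0,0,0,3,1,3,3,1,1,3,2,3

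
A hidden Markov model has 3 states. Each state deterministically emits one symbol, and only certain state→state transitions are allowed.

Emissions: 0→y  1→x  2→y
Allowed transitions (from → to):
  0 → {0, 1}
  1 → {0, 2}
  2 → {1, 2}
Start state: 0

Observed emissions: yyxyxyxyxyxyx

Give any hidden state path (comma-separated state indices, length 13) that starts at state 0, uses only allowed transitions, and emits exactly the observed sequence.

  0: obs=y cand={0,2} pick 0 [start]
  1: obs=y cand={0,2} pick 0 [0->0 ok]
  2: obs=x cand={1} pick 1 [0->1 ok]
  3: obs=y cand={0,2} pick 2 [1->2 ok]
  4: obs=x cand={1} pick 1 [2->1 ok]
  5: obs=y cand={0,2} pick 2 [1->2 ok]
  6: obs=x cand={1} pick 1 [2->1 ok]
  7: obs=y cand={0,2} pick 2 [1->2 ok]
  8: obs=x cand={1} pick 1 [2->1 ok]
  9: obs=y cand={0,2} pick 2 [1->2 ok]
  10: obs=x cand={1} pick 1 [2->1 ok]
  11: obs=y cand={0,2} pick 2 [1->2 ok]
  12: obs=x cand={1} pick 1 [2->1 ok]

0,0,1,2,1,2,1,2,1,2,1,2,1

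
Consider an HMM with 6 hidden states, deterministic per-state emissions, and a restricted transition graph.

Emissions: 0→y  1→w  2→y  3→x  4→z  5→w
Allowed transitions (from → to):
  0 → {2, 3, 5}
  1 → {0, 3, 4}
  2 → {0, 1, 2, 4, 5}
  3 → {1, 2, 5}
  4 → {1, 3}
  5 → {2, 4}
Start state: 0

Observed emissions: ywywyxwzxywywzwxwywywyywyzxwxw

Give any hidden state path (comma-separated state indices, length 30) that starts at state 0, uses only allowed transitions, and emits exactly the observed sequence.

0,5,2,1,0,3,5,4,3,2,5,2,1,4,1,3,5,2,5,2,5,2,2,5,2,4,3,1,3,5

  0: obs=y cand={0,2} pick 0 [start]
  1: obs=w cand={1,5} pick 5 [0->5 ok]
  2: obs=y cand={0,2} pick 2 [5->2 ok]
  3: obs=w cand={1,5} pick 1 [2->1 ok]
  4: obs=y cand={0,2} pick 0 [1->0 ok]
  5: obs=x cand={3} pick 3 [0->3 ok]
  6: obs=w cand={1,5} pick 5 [3->5 ok]
  7: obs=z cand={4} pick 4 [5->4 ok]
  8: obs=x cand={3} pick 3 [4->3 ok]
  9: obs=y cand={0,2} pick 2 [3->2 ok]
  10: obs=w cand={1,5} pick 5 [2->5 ok]
  11: obs=y cand={0,2} pick 2 [5->2 ok]
  12: obs=w cand={1,5} pick 1 [2->1 ok]
  13: obs=z cand={4} pick 4 [1->4 ok]
  14: obs=w cand={1,5} pick 1 [4->1 ok]
  15: obs=x cand={3} pick 3 [1->3 ok]
  16: obs=w cand={1,5} pick 5 [3->5 ok]
  17: obs=y cand={0,2} pick 2 [5->2 ok]
  18: obs=w cand={1,5} pick 5 [2->5 ok]
  19: obs=y cand={0,2} pick 2 [5->2 ok]
  20: obs=w cand={1,5} pick 5 [2->5 ok]
  21: obs=y cand={0,2} pick 2 [5->2 ok]
  22: obs=y cand={0,2} pick 2 [2->2 ok]
  23: obs=w cand={1,5} pick 5 [2->5 ok]
  24: obs=y cand={0,2} pick 2 [5->2 ok]
  25: obs=z cand={4} pick 4 [2->4 ok]
  26: obs=x cand={3} pick 3 [4->3 ok]
  27: obs=w cand={1,5} pick 1 [3->1 ok]
  28: obs=x cand={3} pick 3 [1->3 ok]
  29: obs=w cand={1,5} pick 5 [3->5 ok]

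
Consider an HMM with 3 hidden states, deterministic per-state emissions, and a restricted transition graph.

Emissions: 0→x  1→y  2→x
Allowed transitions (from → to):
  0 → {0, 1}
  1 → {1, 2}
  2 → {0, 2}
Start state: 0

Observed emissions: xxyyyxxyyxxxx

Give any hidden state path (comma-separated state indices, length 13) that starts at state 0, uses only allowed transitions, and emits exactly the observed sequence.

0,0,1,1,1,2,0,1,1,2,2,2,2

  t0 'x' -> {0,2}, take 0 (start)
  t1 'x' -> {0,2}, take 0 (0->0 ok)
  t2 'y' -> {1}, take 1 (0->1 ok)
  t3 'y' -> {1}, take 1 (1->1 ok)
  t4 'y' -> {1}, take 1 (1->1 ok)
  t5 'x' -> {0,2}, take 2 (1->2 ok)
  t6 'x' -> {0,2}, take 0 (2->0 ok)
  t7 'y' -> {1}, take 1 (0->1 ok)
  t8 'y' -> {1}, take 1 (1->1 ok)
  t9 'x' -> {0,2}, take 2 (1->2 ok)
  t10 'x' -> {0,2}, take 2 (2->2 ok)
  t11 'x' -> {0,2}, take 2 (2->2 ok)
  t12 'x' -> {0,2}, take 2 (2->2 ok)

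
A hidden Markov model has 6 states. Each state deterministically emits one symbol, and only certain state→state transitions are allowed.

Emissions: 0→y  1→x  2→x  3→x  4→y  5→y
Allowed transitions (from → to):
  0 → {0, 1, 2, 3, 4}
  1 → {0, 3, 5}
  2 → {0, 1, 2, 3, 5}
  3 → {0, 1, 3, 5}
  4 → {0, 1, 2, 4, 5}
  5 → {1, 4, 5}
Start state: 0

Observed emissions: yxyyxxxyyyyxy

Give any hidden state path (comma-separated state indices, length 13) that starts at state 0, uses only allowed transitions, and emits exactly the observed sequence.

0,2,5,5,1,3,1,0,4,5,5,1,5

  t0 'y' -> {0,4,5}, take 0 (start)
  t1 'x' -> {1,2,3}, take 2 (0->2 ok)
  t2 'y' -> {0,4,5}, take 5 (2->5 ok)
  t3 'y' -> {0,4,5}, take 5 (5->5 ok)
  t4 'x' -> {1,2,3}, take 1 (5->1 ok)
  t5 'x' -> {1,2,3}, take 3 (1->3 ok)
  t6 'x' -> {1,2,3}, take 1 (3->1 ok)
  t7 'y' -> {0,4,5}, take 0 (1->0 ok)
  t8 'y' -> {0,4,5}, take 4 (0->4 ok)
  t9 'y' -> {0,4,5}, take 5 (4->5 ok)
  t10 'y' -> {0,4,5}, take 5 (5->5 ok)
  t11 'x' -> {1,2,3}, take 1 (5->1 ok)
  t12 'y' -> {0,4,5}, take 5 (1->5 ok)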